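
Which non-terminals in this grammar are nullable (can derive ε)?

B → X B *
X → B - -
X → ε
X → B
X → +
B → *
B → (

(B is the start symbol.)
A non-terminal is nullable if it can derive ε (the empty string): either it has an ε-production, or it has a production whose right-hand side consists entirely of nullable non-terminals.

ε-productions: X → ε
So X is immediately nullable.
No further non-terminal can be added: every production for the remaining non-terminals contains a terminal or a non-nullable non-terminal.
Nullable = { 'X' }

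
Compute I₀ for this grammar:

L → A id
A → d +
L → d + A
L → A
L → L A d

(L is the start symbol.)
{ [A → . d +], [L → . A id], [L → . A], [L → . L A d], [L → . d + A], [L' → . L] }

First, augment the grammar with L' → L
I₀ = CLOSURE({ [L' → . L] }):
  [L' → . L] has the dot before L: add [L → . A id], [L → . d + A], [L → . A], [L → . L A d]
  [L → . A id] has the dot before A: add [A → . d +]
No further items can be added.

I₀ = { [A → . d +], [L → . A id], [L → . A], [L → . L A d], [L → . d + A], [L' → . L] }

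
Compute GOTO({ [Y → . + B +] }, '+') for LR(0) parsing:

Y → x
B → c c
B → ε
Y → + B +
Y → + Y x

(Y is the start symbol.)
{ [B → . c c], [B → .], [Y → + . B +] }

GOTO(I, '+') = CLOSURE({ [A → αX.β] : [A → α.Xβ] ∈ I, X = '+' })

Items with dot before '+', with the dot advanced:
  [Y → . + B +] → [Y → + . B +]
Closure of the advanced items:
  [Y → + . B +] has the dot before B: add [B → . c c], [B → .]

GOTO = { [B → . c c], [B → .], [Y → + . B +] }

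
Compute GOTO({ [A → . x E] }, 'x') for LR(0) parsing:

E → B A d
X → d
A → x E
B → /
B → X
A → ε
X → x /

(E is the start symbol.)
GOTO(I, 'x') = CLOSURE({ [A → αX.β] : [A → α.Xβ] ∈ I, X = 'x' })

Items with dot before 'x', with the dot advanced:
  [A → . x E] → [A → x . E]
Closure of the advanced items:
  [A → x . E] has the dot before E: add [E → . B A d]
  [E → . B A d] has the dot before B: add [B → . /], [B → . X]
  [B → . X] has the dot before X: add [X → . d], [X → . x /]

GOTO = { [A → x . E], [B → . /], [B → . X], [E → . B A d], [X → . d], [X → . x /] }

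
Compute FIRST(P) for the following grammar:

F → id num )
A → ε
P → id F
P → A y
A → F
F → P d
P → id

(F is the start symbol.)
To compute FIRST(P), examine every production with P on the left-hand side, reading each right-hand side left to right until a non-nullable symbol is reached.

FIRST sets of the other non-terminals involved (by the same procedure, iterated to a fixed point):
  FIRST(A) = { 'id', 'y', ε }

From P → id F:
  - id is a terminal: add 'id' and stop
From P → A y:
  - A is a non-terminal: add FIRST(A) \ {ε} = { 'id', 'y' }
    A is nullable, so continue to the next symbol
  - y is a terminal: add 'y' and stop
From P → id:
  - id is a terminal: add 'id' and stop

Collecting: FIRST(P) = { 'id', 'y' }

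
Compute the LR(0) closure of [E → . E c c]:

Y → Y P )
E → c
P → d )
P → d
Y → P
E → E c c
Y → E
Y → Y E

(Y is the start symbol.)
Start with: [E → . E c c]
  [E → . E c c] has the dot before E: add [E → . c]
No further items can be added.

CLOSURE = { [E → . E c c], [E → . c] }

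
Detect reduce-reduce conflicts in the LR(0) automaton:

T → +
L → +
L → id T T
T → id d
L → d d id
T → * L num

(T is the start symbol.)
A reduce-reduce conflict occurs when an LR(0) state has two complete items [A → α .] and [B → β .] — both call for a reduction, and with no lookahead the parser cannot choose between them.

Augment with T' → T and build the canonical LR(0) collection (I0 = CLOSURE({[T' → . T]}), then GOTO on every symbol after a dot until no new states appear). It has 15 states:
  I0: { [T → . * L num], [T → . +], [T → . id d], [T' → . T] }  — shift
  I1: { [L → . +], [L → . d d id], [L → . id T T], [T → * . L num] }  — shift
  I2: { [T → + .] }  — reduce
  I3: { [T' → T .] }  — accept
  I4: { [T → id . d] }  — shift
  I5: { [T → id d .] }  — reduce
  I6: { [L → + .] }  — reduce
  I7: { [T → * L . num] }  — shift
  I8: { [L → d . d id] }  — shift
  I9: { [L → id . T T], [T → . * L num], [T → . +], [T → . id d] }  — shift
  I10: { [L → id T . T], [T → . * L num], [T → . +], [T → . id d] }  — shift
  I11: { [L → id T T .] }  — reduce
  I12: { [L → d d . id] }  — shift
  I13: { [L → d d id .] }  — reduce
  I14: { [T → * L num .] }  — reduce

No state contains more than one complete item.

Answer: No reduce-reduce conflicts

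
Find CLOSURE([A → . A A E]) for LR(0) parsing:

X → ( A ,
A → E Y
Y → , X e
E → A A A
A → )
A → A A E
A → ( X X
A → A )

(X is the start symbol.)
{ [A → . ( X X], [A → . )], [A → . A )], [A → . A A E], [A → . E Y], [E → . A A A] }

To compute CLOSURE, for each item [A → α.Bβ] where B is a non-terminal, add [B → .γ] for all productions B → γ; repeat for the newly added items until nothing changes.

Start with: [A → . A A E]
  [A → . A A E] has the dot before A: add [A → . E Y], [A → . )], [A → . ( X X], [A → . A )]
  [A → . E Y] has the dot before E: add [E → . A A A]
No further items can be added.

CLOSURE = { [A → . ( X X], [A → . )], [A → . A )], [A → . A A E], [A → . E Y], [E → . A A A] }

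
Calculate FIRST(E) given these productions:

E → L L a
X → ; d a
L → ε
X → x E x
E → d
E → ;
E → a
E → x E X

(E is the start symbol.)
To compute FIRST(E), examine every production with E on the left-hand side, reading each right-hand side left to right until a non-nullable symbol is reached.

FIRST sets of the other non-terminals involved (by the same procedure, iterated to a fixed point):
  FIRST(L) = { ε }

From E → L L a:
  - L is a non-terminal: add FIRST(L) \ {ε} = { }
    L is nullable, so continue to the next symbol
  - L is a non-terminal: add FIRST(L) \ {ε} = { }
    L is nullable, so continue to the next symbol
  - a is a terminal: add 'a' and stop
From E → d:
  - d is a terminal: add 'd' and stop
From E → ;:
  - ';' is a terminal: add ';' and stop
From E → a:
  - a is a terminal: add 'a' and stop
From E → x E X:
  - x is a terminal: add 'x' and stop

Collecting: FIRST(E) = { ';', 'a', 'd', 'x' }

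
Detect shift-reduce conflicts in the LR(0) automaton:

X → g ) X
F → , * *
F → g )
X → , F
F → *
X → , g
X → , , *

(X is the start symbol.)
A shift-reduce conflict occurs when an LR(0) state has both:
  - a complete (reduce) item [A → α .] (dot at the end), and
  - a shift item [B → β . c γ] (dot before a terminal).

Augment with X' → X and build the canonical LR(0) collection (I0 = CLOSURE({[X' → . X]}), then GOTO on every symbol after a dot until no new states appear). It has 13 states:
  I0: { [X → . , , *], [X → . , F], [X → . , g], [X → . g ) X], [X' → . X] }  — shift
  I1: { [F → . *], [F → . , * *], [F → . g )], [X → , . , *], [X → , . F], [X → , . g] }  — shift
  I2: { [X' → X .] }  — accept
  I3: { [X → g . ) X] }  — shift
  I4: { [X → . , , *], [X → . , F], [X → . , g], [X → . g ) X], [X → g ) . X] }  — shift
  I5: { [X → g ) X .] }  — reduce
  I6: { [F → * .] }  — reduce
  I7: { [F → , . * *], [X → , , . *] }  — shift
  I8: { [X → , F .] }  — reduce
  I9: { [F → g . )], [X → , g .] }  — shift, reduce
  I10: { [F → g ) .] }  — reduce
  I11: { [F → , * . *], [X → , , * .] }  — shift, reduce
  I12: { [F → , * * .] }  — reduce

I9 contains reduce item [X → , g .] and shift item [F → g . )] — shift-reduce conflict.
I11 contains reduce item [X → , , * .] and shift item [F → , * . *] — shift-reduce conflict.

Answer: Yes — I9: [X → , g .] vs [F → g . )]; I11: [X → , , * .] vs [F → , * . *]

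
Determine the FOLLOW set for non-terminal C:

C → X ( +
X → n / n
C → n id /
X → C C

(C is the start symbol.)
{ $, '(', 'n' }

C is the start symbol, so $ ∈ FOLLOW(C).
In X → C C: C is followed by C, add FIRST(C) \ {ε} = { 'n' }
In X → C C: C is at the end, add FOLLOW(X)

The FOLLOW sets referred to above (computed the same way, to a fixed point):
  FOLLOW(X) = { '(' }

Taking the union: FOLLOW(C) = { $, '(', 'n' }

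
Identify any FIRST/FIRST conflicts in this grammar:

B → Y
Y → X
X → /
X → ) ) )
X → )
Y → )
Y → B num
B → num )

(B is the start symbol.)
FIRST sets of the non-terminals at (or reachable through a nullable prefix from) the front of some alternative:
  FIRST(Y) = { ')', '/', 'num' }
  FIRST(X) = { ')', '/' }
  FIRST(B) = { ')', '/', 'num' }

Productions for B:
  B → Y: FIRST = { ')', '/', 'num' }
  B → num ): FIRST = { 'num' }
Productions for Y:
  Y → X: FIRST = { ')', '/' }
  Y → ): FIRST = { ')' }
  Y → B num: FIRST = { ')', '/', 'num' }
Productions for X:
  X → /: FIRST = { '/' }
  X → ) ) ): FIRST = { ')' }
  X → ): FIRST = { ')' }

Conflict for B: B → Y and B → num )
  Overlap: { 'num' }
Conflict for Y: Y → X and Y → )
  Overlap: { ')' }
Conflict for Y: Y → X and Y → B num
  Overlap: { ')', '/' }
Conflict for Y: Y → ) and Y → B num
  Overlap: { ')' }
Conflict for X: X → ) ) ) and X → )
  Overlap: { ')' }

Answer: Yes. B → Y / B → num ')' on { 'num' }; Y → X / Y → ')' on { ')' }; Y → X / Y → B num on { ')', '/' }; Y → ')' / Y → B num on { ')' }; X → ')' ')' ')' / X → ')' on { ')' }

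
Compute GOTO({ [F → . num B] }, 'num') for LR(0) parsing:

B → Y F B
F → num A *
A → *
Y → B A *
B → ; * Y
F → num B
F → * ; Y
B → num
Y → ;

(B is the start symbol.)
GOTO(I, 'num') = CLOSURE({ [A → αX.β] : [A → α.Xβ] ∈ I, X = 'num' })

Items with dot before 'num', with the dot advanced:
  [F → . num B] → [F → num . B]
Closure of the advanced items:
  [F → num . B] has the dot before B: add [B → . Y F B], [B → . ; * Y], [B → . num]
  [B → . Y F B] has the dot before Y: add [Y → . B A *], [Y → . ;]

GOTO = { [B → . ; * Y], [B → . Y F B], [B → . num], [F → num . B], [Y → . ;], [Y → . B A *] }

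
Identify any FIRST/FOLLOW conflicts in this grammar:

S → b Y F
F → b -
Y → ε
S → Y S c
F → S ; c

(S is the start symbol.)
A FIRST/FOLLOW conflict occurs when a non-terminal N has a nullable alternative N → β (β ⇒* ε) and another alternative N → α with FIRST(α) ∩ FOLLOW(N) ≠ ∅: on such a lookahead the parser cannot decide between expanding α and letting N vanish via β.

Nullable non-terminals: Y.
Y has a nullable alternative but only one production, so nothing to check.

F, S have no nullable alternative, so no FIRST/FOLLOW check is needed there.

No FIRST/FOLLOW conflicts found.

Answer: No FIRST/FOLLOW conflicts.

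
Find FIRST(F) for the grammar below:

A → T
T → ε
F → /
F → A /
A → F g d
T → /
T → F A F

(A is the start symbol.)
{ '/' }

To compute FIRST(F), examine every production with F on the left-hand side, reading each right-hand side left to right until a non-nullable symbol is reached.

FIRST sets of the other non-terminals involved (by the same procedure, iterated to a fixed point):
  FIRST(A) = { '/', ε }

From F → /:
  - '/' is a terminal: add '/' and stop
From F → A /:
  - A is a non-terminal: add FIRST(A) \ {ε} = { '/' }
    A is nullable, so continue to the next symbol
  - '/' is a terminal: add '/' and stop

Collecting: FIRST(F) = { '/' }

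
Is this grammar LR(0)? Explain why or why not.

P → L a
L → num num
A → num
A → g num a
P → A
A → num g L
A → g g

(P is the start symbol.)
A grammar is LR(0) if no state in the canonical LR(0) collection has:
  - both a shift item (dot before a terminal) and a complete item (shift-reduce conflict), or
  - two or more complete items (reduce-reduce conflict; the accept item [P' → P .] counts as a complete item here).

Augment with P' → P and build the canonical LR(0) collection (I0 = CLOSURE({[P' → . P]}), then GOTO on every symbol after a dot until no new states appear). It has 14 states:
  I0: { [A → . g g], [A → . g num a], [A → . num g L], [A → . num], [L → . num num], [P → . A], [P → . L a], [P' → . P] }  — shift
  I1: { [P → A .] }  — reduce
  I2: { [P → L . a] }  — shift
  I3: { [P' → P .] }  — accept
  I4: { [A → g . g], [A → g . num a] }  — shift
  I5: { [A → num . g L], [A → num .], [L → num . num] }  — shift, reduce
  I6: { [A → num g . L], [L → . num num] }  — shift
  I7: { [L → num num .] }  — reduce
  I8: { [A → num g L .] }  — reduce
  I9: { [L → num . num] }  — shift
  I10: { [A → g g .] }  — reduce
  I11: { [A → g num . a] }  — shift
  I12: { [A → g num a .] }  — reduce
  I13: { [P → L a .] }  — reduce

Conflict in state I5:
  Shift-reduce conflict between [A → num .] and [A → num . g L]
So the grammar is NOT LR(0).

Answer: No. Shift-reduce conflict between [A → num .] and [A → num . g L]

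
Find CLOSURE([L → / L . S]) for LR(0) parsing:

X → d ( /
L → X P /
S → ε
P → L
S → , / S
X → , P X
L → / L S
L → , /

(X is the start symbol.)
{ [L → / L . S], [S → . , / S], [S → .] }

To compute CLOSURE, for each item [A → α.Bβ] where B is a non-terminal, add [B → .γ] for all productions B → γ; repeat for the newly added items until nothing changes.

Start with: [L → / L . S]
  [L → / L . S] has the dot before S: add [S → .], [S → . , / S]
No further items can be added.

CLOSURE = { [L → / L . S], [S → . , / S], [S → .] }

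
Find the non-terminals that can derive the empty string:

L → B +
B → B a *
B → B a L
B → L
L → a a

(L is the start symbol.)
A non-terminal is nullable if it can derive ε (the empty string): either it has an ε-production, or it has a production whose right-hand side consists entirely of nullable non-terminals.

There are no ε-productions, so no non-terminal can derive ε.
No non-terminals are nullable.

Answer: None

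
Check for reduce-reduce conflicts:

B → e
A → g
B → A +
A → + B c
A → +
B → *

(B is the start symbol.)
A reduce-reduce conflict occurs when an LR(0) state has two complete items [A → α .] and [B → β .] — both call for a reduction, and with no lookahead the parser cannot choose between them.

Augment with B' → B and build the canonical LR(0) collection (I0 = CLOSURE({[B' → . B]}), then GOTO on every symbol after a dot until no new states appear). It has 10 states:
  I0: { [A → . + B c], [A → . +], [A → . g], [B → . *], [B → . A +], [B → . e], [B' → . B] }  — shift
  I1: { [B → * .] }  — reduce
  I2: { [A → + . B c], [A → + .], [A → . + B c], [A → . +], [A → . g], [B → . *], [B → . A +], [B → . e] }  — shift, reduce
  I3: { [B → A . +] }  — shift
  I4: { [B' → B .] }  — accept
  I5: { [B → e .] }  — reduce
  I6: { [A → g .] }  — reduce
  I7: { [B → A + .] }  — reduce
  I8: { [A → + B . c] }  — shift
  I9: { [A → + B c .] }  — reduce

No state contains more than one complete item.

Answer: No reduce-reduce conflicts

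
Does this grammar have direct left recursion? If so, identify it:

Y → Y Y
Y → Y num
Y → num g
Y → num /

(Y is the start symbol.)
Direct left recursion occurs when N → N α for some non-terminal N (the right-hand side begins with the left-hand side itself).

Y → Y Y: LEFT RECURSIVE (starts with Y)
Y → Y num: LEFT RECURSIVE (starts with Y)
Y → num g: starts with num
Y → num /: starts with num

The grammar has direct left recursion on: Y.

Answer: Yes, Y is left-recursive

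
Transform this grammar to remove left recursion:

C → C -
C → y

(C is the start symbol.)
C is directly left-recursive. The standard transformation for
  A → A α₁ | ... | A α_m | β₁ | ... | β_n
is
  A  → β₁ A' | ... | β_n A'
  A' → α₁ A' | ... | α_m A' | ε

C → y becomes C → y C'
C → C - becomes C' → - C'
Add C' → ε

Resulting grammar:
C → y C'
C' → - C'
C' → ε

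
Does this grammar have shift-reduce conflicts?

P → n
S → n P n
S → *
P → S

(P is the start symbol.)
A shift-reduce conflict occurs when an LR(0) state has both:
  - a complete (reduce) item [A → α .] (dot at the end), and
  - a shift item [B → β . c γ] (dot before a terminal).

Augment with P' → P and build the canonical LR(0) collection (I0 = CLOSURE({[P' → . P]}), then GOTO on every symbol after a dot until no new states appear). It has 7 states:
  I0: { [P → . S], [P → . n], [P' → . P], [S → . *], [S → . n P n] }  — shift
  I1: { [S → * .] }  — reduce
  I2: { [P' → P .] }  — accept
  I3: { [P → S .] }  — reduce
  I4: { [P → . S], [P → . n], [P → n .], [S → . *], [S → . n P n], [S → n . P n] }  — shift, reduce
  I5: { [S → n P . n] }  — shift
  I6: { [S → n P n .] }  — reduce

I4 contains reduce item [P → n .] and shift items [P → . n], [S → . *], [S → . n P n] — shift-reduce conflict.

Answer: Yes — I4: [P → n .] vs [P → . n]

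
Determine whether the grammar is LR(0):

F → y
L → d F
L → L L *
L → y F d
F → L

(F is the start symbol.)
A grammar is LR(0) if no state in the canonical LR(0) collection has:
  - both a shift item (dot before a terminal) and a complete item (shift-reduce conflict), or
  - two or more complete items (reduce-reduce conflict; the accept item [F' → F .] counts as a complete item here).

Augment with F' → F and build the canonical LR(0) collection (I0 = CLOSURE({[F' → . F]}), then GOTO on every symbol after a dot until no new states appear). It has 11 states:
  I0: { [F → . L], [F → . y], [F' → . F], [L → . L L *], [L → . d F], [L → . y F d] }  — shift
  I1: { [F' → F .] }  — accept
  I2: { [F → L .], [L → . L L *], [L → . d F], [L → . y F d], [L → L . L *] }  — shift, reduce
  I3: { [F → . L], [F → . y], [L → . L L *], [L → . d F], [L → . y F d], [L → d . F] }  — shift
  I4: { [F → . L], [F → . y], [F → y .], [L → . L L *], [L → . d F], [L → . y F d], [L → y . F d] }  — shift, reduce
  I5: { [L → y F . d] }  — shift
  I6: { [L → y F d .] }  — reduce
  I7: { [L → d F .] }  — reduce
  I8: { [L → . L L *], [L → . d F], [L → . y F d], [L → L . L *], [L → L L . *] }  — shift
  I9: { [F → . L], [F → . y], [L → . L L *], [L → . d F], [L → . y F d], [L → y . F d] }  — shift
  I10: { [L → L L * .] }  — reduce

Conflict in state I2:
  Shift-reduce conflict between [F → L .] and [L → . d F]
So the grammar is NOT LR(0).

Answer: No. Shift-reduce conflict between [F → L .] and [L → . d F]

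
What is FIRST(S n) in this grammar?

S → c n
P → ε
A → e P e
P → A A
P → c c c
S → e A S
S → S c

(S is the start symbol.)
FIRST sets of the non-terminals involved (from the grammar, by fixed-point iteration):
  FIRST(S) = { 'c', 'e' }

To compute FIRST(S n), process the symbols left to right:
Symbol S is a non-terminal. Add FIRST(S) \ {ε} = { 'c', 'e' }
S is not nullable (ε ∉ FIRST(S)), so stop here.
FIRST(S n) = { 'c', 'e' }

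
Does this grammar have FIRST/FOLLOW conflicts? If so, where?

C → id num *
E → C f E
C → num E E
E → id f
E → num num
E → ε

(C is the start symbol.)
A FIRST/FOLLOW conflict occurs when a non-terminal N has a nullable alternative N → β (β ⇒* ε) and another alternative N → α with FIRST(α) ∩ FOLLOW(N) ≠ ∅: on such a lookahead the parser cannot decide between expanding α and letting N vanish via β.

Nullable non-terminals: E.
FIRST sets used below: FIRST(C) = { 'id', 'num' }

E: nullable alternative(s) E → ε; FOLLOW(E) = { $, 'f', 'id', 'num' }
  E → C f E: FIRST \ {ε} = { 'id', 'num' } — overlaps FOLLOW(E) on { 'id', 'num' }: CONFLICT
  E → id f: FIRST \ {ε} = { 'id' } — overlaps FOLLOW(E) on { 'id' }: CONFLICT
  E → num num: FIRST \ {ε} = { 'num' } — overlaps FOLLOW(E) on { 'num' }: CONFLICT
  E → ε: FIRST \ {ε} = { } — this is the only nullable alternative, skip

C has no nullable alternative, so no FIRST/FOLLOW check is needed there.

So the grammar has 3 FIRST/FOLLOW conflicts (marked CONFLICT above).

Answer: Yes. E → C f E with FOLLOW(E) on { 'id', 'num' }; E → id f with FOLLOW(E) on { 'id' }; E → num num with FOLLOW(E) on { 'num' }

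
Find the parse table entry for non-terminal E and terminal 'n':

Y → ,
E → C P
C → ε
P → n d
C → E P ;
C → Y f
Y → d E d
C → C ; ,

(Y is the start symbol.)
E → C P

To find M[E, 'n'], we find productions for E where 'n' is in the predict set (PREDICT(N → α) = (FIRST(α) \ {ε}) ∪ (FOLLOW(N) if α ⇒* ε)).

Relevant sets:
  FIRST(C) = { ',', ';', 'd', 'n', ε }
  FIRST(P) = { 'n' }

E → C P: PREDICT = { ',', ';', 'd', 'n' }
  'n' is in predict set, so this production goes in M[E, 'n']

M[E, 'n'] = E → C P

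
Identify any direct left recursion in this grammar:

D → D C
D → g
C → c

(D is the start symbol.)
Yes, D is left-recursive

D → D C: LEFT RECURSIVE (starts with D)
D → g: starts with g
C → c: starts with c

The grammar has direct left recursion on: D.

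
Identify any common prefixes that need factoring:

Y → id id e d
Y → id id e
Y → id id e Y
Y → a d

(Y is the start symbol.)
Yes, Y has productions with common prefix 'id id e'

Left-factoring is needed when two productions for the same non-terminal
share a common prefix on the right-hand side.

Productions for Y:
  Y → id id e d
  Y → id id e
  Y → id id e Y
  Y → a d

Found common prefix 'id id e' in productions for Y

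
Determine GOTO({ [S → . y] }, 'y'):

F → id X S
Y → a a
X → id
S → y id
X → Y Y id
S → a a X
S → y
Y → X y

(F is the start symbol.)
GOTO(I, 'y') = CLOSURE({ [A → αX.β] : [A → α.Xβ] ∈ I, X = 'y' })

Items with dot before 'y', with the dot advanced:
  [S → . y] → [S → y .]
Closure adds nothing (no advanced item has the dot before a non-terminal).

GOTO = { [S → y .] }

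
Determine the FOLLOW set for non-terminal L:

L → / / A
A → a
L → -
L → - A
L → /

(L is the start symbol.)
{ $ }

To compute FOLLOW(L), find every occurrence of L on a right-hand side N → α L β: add FIRST(β) \ {ε}, and if β is empty or nullable also add FOLLOW(N). Iterate to a fixed point.

L is the start symbol, so $ ∈ FOLLOW(L).
L does not occur on any right-hand side.

Taking the union: FOLLOW(L) = { $ }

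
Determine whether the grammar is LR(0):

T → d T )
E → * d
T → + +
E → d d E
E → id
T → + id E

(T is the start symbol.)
Yes, the grammar is LR(0)

A grammar is LR(0) if no state in the canonical LR(0) collection has:
  - both a shift item (dot before a terminal) and a complete item (shift-reduce conflict), or
  - two or more complete items (reduce-reduce conflict; the accept item [T' → T .] counts as a complete item here).

Augment with T' → T and build the canonical LR(0) collection (I0 = CLOSURE({[T' → . T]}), then GOTO on every symbol after a dot until no new states appear). It has 15 states:
  I0: { [T → . + +], [T → . + id E], [T → . d T )], [T' → . T] }  — shift
  I1: { [T → + . +], [T → + . id E] }  — shift
  I2: { [T' → T .] }  — accept
  I3: { [T → . + +], [T → . + id E], [T → . d T )], [T → d . T )] }  — shift
  I4: { [T → d T . )] }  — shift
  I5: { [T → d T ) .] }  — reduce
  I6: { [T → + + .] }  — reduce
  I7: { [E → . * d], [E → . d d E], [E → . id], [T → + id . E] }  — shift
  I8: { [E → * . d] }  — shift
  I9: { [T → + id E .] }  — reduce
  I10: { [E → d . d E] }  — shift
  I11: { [E → id .] }  — reduce
  I12: { [E → . * d], [E → . d d E], [E → . id], [E → d d . E] }  — shift
  I13: { [E → d d E .] }  — reduce
  I14: { [E → * d .] }  — reduce

Every state is either a pure shift/goto state or contains exactly one complete item and nothing to shift — no conflicts. The grammar is LR(0).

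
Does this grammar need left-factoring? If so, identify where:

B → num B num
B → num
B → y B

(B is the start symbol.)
Yes, B has productions with common prefix 'num'

Left-factoring is needed when two productions for the same non-terminal
share a common prefix on the right-hand side.

Productions for B:
  B → num B num
  B → num
  B → y B

Found common prefix 'num' in productions for B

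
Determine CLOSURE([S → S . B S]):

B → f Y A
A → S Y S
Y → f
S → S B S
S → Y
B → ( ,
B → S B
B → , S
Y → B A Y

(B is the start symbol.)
To compute CLOSURE, for each item [A → α.Bβ] where B is a non-terminal, add [B → .γ] for all productions B → γ; repeat for the newly added items until nothing changes.

Start with: [S → S . B S]
  [S → S . B S] has the dot before B: add [B → . f Y A], [B → . ( ,], [B → . S B], [B → . , S]
  [B → . S B] has the dot before S: add [S → . S B S], [S → . Y]
  [S → . Y] has the dot before Y: add [Y → . f], [Y → . B A Y]
No further items can be added.

CLOSURE = { [B → . ( ,], [B → . , S], [B → . S B], [B → . f Y A], [S → . S B S], [S → . Y], [S → S . B S], [Y → . B A Y], [Y → . f] }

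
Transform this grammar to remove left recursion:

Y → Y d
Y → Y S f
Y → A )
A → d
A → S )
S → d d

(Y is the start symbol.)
Y is directly left-recursive. The standard transformation for
  A → A α₁ | ... | A α_m | β₁ | ... | β_n
is
  A  → β₁ A' | ... | β_n A'
  A' → α₁ A' | ... | α_m A' | ε

Y → A ) becomes Y → A ) Y'
Y → Y d becomes Y' → d Y'
Y → Y S f becomes Y' → S f Y'
Add Y' → ε

Productions for other non-terminals are unchanged:
  A → d
  A → S )
  S → d d

Resulting grammar:
Y → A ) Y'
Y' → d Y'
Y' → S f Y'
Y' → ε
A → d
A → S )
S → d d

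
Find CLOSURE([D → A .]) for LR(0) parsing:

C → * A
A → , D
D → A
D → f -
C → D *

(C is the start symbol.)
{ [D → A .] }

To compute CLOSURE, for each item [A → α.Bβ] where B is a non-terminal, add [B → .γ] for all productions B → γ; repeat for the newly added items until nothing changes.

Start with: [D → A .]
The dot is at the end, so nothing is added.

CLOSURE = { [D → A .] }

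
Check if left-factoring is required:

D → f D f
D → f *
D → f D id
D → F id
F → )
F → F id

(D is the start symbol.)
Yes, D has productions with common prefix 'f'

Left-factoring is needed when two productions for the same non-terminal
share a common prefix on the right-hand side.

Productions for D:
  D → f D f
  D → f *
  D → f D id
  D → F id
Productions for F:
  F → )
  F → F id

Found common prefix 'f' in productions for D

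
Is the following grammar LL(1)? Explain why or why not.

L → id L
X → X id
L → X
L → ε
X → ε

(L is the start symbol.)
Relevant sets:
  FIRST(X) = { 'id', ε }
  FOLLOW(L) = { $ }
  FOLLOW(X) = { $, 'id' }

For L:
  PREDICT(L → id L) = { 'id' }
  PREDICT(L → X) = { $, 'id' }
  PREDICT(L → ε) = { $ }
For X:
  PREDICT(X → X id) = { 'id' }
  PREDICT(X → ε) = { $, 'id' }

Conflict found: Predict set conflict for L: { 'id' }
The grammar is NOT LL(1).

Answer: No. Predict set conflict for L: { 'id' }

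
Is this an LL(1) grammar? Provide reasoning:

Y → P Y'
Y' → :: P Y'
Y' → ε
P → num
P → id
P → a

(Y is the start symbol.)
Yes, the grammar is LL(1).

A grammar is LL(1) if for each non-terminal N with multiple productions, the predict sets of those productions are pairwise disjoint, where PREDICT(N → α) = (FIRST(α) \ {ε}) ∪ (FOLLOW(N) if α ⇒* ε).

Relevant sets:
  FOLLOW(Y') = { $ }

For Y':
  PREDICT(Y' → :: P Y') = { '::' }
  PREDICT(Y' → ε) = { $ }
For P:
  PREDICT(P → num) = { 'num' }
  PREDICT(P → id) = { 'id' }
  PREDICT(P → a) = { 'a' }
Y has a single production, so nothing to check there.

All predict sets are disjoint. The grammar IS LL(1).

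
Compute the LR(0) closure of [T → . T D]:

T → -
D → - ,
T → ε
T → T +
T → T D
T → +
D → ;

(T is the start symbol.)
{ [T → . +], [T → . -], [T → . T +], [T → . T D], [T → .] }

Start with: [T → . T D]
  [T → . T D] has the dot before T: add [T → . -], [T → .], [T → . T +], [T → . +]
No further items can be added.

CLOSURE = { [T → . +], [T → . -], [T → . T +], [T → . T D], [T → .] }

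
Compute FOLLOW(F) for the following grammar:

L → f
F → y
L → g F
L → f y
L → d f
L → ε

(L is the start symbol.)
{ $ }

To compute FOLLOW(F), find every occurrence of F on a right-hand side N → α F β: add FIRST(β) \ {ε}, and if β is empty or nullable also add FOLLOW(N). Iterate to a fixed point.

In L → g F: F is at the end, add FOLLOW(L)

The FOLLOW sets referred to above (computed the same way, to a fixed point):
  FOLLOW(L) = { $ }

Taking the union: FOLLOW(F) = { $ }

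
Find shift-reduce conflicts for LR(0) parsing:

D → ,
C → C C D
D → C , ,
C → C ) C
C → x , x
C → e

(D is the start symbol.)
Yes — I13: [D → , .] vs [D → C , . ,]; I15: [C → C ) C .] vs [C → C . ) C]

A shift-reduce conflict occurs when an LR(0) state has both:
  - a complete (reduce) item [A → α .] (dot at the end), and
  - a shift item [B → β . c γ] (dot before a terminal).

Augment with D' → D and build the canonical LR(0) collection (I0 = CLOSURE({[D' → . D]}), then GOTO on every symbol after a dot until no new states appear). It has 16 states:
  I0: { [C → . C ) C], [C → . C C D], [C → . e], [C → . x , x], [D → . ,], [D → . C , ,], [D' → . D] }  — shift
  I1: { [D → , .] }  — reduce
  I2: { [C → . C ) C], [C → . C C D], [C → . e], [C → . x , x], [C → C . ) C], [C → C . C D], [D → C . , ,] }  — shift
  I3: { [D' → D .] }  — accept
  I4: { [C → e .] }  — reduce
  I5: { [C → x . , x] }  — shift
  I6: { [C → x , . x] }  — shift
  I7: { [C → x , x .] }  — reduce
  I8: { [C → . C ) C], [C → . C C D], [C → . e], [C → . x , x], [C → C ) . C] }  — shift
  I9: { [D → C , . ,] }  — shift
  I10: { [C → . C ) C], [C → . C C D], [C → . e], [C → . x , x], [C → C . ) C], [C → C . C D], [C → C C . D], [D → . ,], [D → . C , ,] }  — shift
  I11: { [C → . C ) C], [C → . C C D], [C → . e], [C → . x , x], [C → C . ) C], [C → C . C D], [C → C C . D], [D → . ,], [D → . C , ,], [D → C . , ,] }  — shift
  I12: { [C → C C D .] }  — reduce
  I13: { [D → , .], [D → C , . ,] }  — shift, reduce
  I14: { [D → C , , .] }  — reduce
  I15: { [C → . C ) C], [C → . C C D], [C → . e], [C → . x , x], [C → C ) C .], [C → C . ) C], [C → C . C D] }  — shift, reduce

I13 contains reduce item [D → , .] and shift item [D → C , . ,] — shift-reduce conflict.
I15 contains reduce item [C → C ) C .] and shift items [C → C . ) C], [C → . e], [C → . x , x] — shift-reduce conflict.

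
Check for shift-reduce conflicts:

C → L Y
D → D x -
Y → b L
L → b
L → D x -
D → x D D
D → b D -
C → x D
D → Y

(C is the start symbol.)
Augment with C' → C and build the canonical LR(0) collection (I0 = CLOSURE({[C' → . C]}), then GOTO on every symbol after a dot until no new states appear). It has 22 states:
  I0: { [C → . L Y], [C → . x D], [C' → . C], [D → . D x -], [D → . Y], [D → . b D -], [D → . x D D], [L → . D x -], [L → . b], [Y → . b L] }  — shift
  I1: { [C' → C .] }  — accept
  I2: { [D → D . x -], [L → D . x -] }  — shift
  I3: { [C → L . Y], [Y → . b L] }  — shift
  I4: { [D → Y .] }  — reduce
  I5: { [D → . D x -], [D → . Y], [D → . b D -], [D → . x D D], [D → b . D -], [L → . D x -], [L → . b], [L → b .], [Y → . b L], [Y → b . L] }  — shift, reduce
  I6: { [C → x . D], [D → . D x -], [D → . Y], [D → . b D -], [D → . x D D], [D → x . D D], [Y → . b L] }  — shift
  I7: { [C → x D .], [D → . D x -], [D → . Y], [D → . b D -], [D → . x D D], [D → D . x -], [D → x D . D], [Y → . b L] }  — shift, reduce
  I8: { [D → . D x -], [D → . Y], [D → . b D -], [D → . x D D], [D → b . D -], [L → . D x -], [L → . b], [Y → . b L], [Y → b . L] }  — shift
  I9: { [D → . D x -], [D → . Y], [D → . b D -], [D → . x D D], [D → x . D D], [Y → . b L] }  — shift
  I10: { [D → . D x -], [D → . Y], [D → . b D -], [D → . x D D], [D → D . x -], [D → x D . D], [Y → . b L] }  — shift
  I11: { [D → D . x -], [D → x D D .] }  — shift, reduce
  I12: { [D → . D x -], [D → . Y], [D → . b D -], [D → . x D D], [D → D x . -], [D → x . D D], [Y → . b L] }  — shift
  I13: { [D → D x - .] }  — reduce
  I14: { [D → D x . -] }  — shift
  I15: { [D → D . x -], [D → b D . -], [L → D . x -] }  — shift
  I16: { [Y → b L .] }  — reduce
  I17: { [D → b D - .] }  — reduce
  I18: { [D → D x . -], [L → D x . -] }  — shift
  I19: { [D → D x - .], [L → D x - .] }  — 2 reduces
  I20: { [C → L Y .] }  — reduce
  I21: { [D → . D x -], [D → . Y], [D → . b D -], [D → . x D D], [L → . D x -], [L → . b], [Y → . b L], [Y → b . L] }  — shift

I5 contains reduce item [L → b .] and shift items [D → . b D -], [D → . x D D], [L → . b], [Y → . b L] — shift-reduce conflict.
I7 contains reduce item [C → x D .] and shift items [D → D . x -], [D → . b D -], [D → . x D D], [Y → . b L] — shift-reduce conflict.
I11 contains reduce item [D → x D D .] and shift item [D → D . x -] — shift-reduce conflict.

Answer: Yes — I5: [L → b .] vs [D → . b D -]; I7: [C → x D .] vs [D → D . x -]; I11: [D → x D D .] vs [D → D . x -]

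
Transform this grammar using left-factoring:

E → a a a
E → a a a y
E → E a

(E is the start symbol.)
E → a a a E'
E' → ε
E' → y
E → E a

Left-factoring transforms A → αβ₁ | αβ₂ into A → αA' and A' → β₁ | β₂
(α is the longest common prefix among the alternatives). Repeat until
no nonterminal has two alternatives with a common prefix.

Round 1: E has alternatives sharing prefix 'a a a'. Introduce E': E → a a a E'
  Add: E' → ε
  Add: E' → y

No remaining common prefixes — done.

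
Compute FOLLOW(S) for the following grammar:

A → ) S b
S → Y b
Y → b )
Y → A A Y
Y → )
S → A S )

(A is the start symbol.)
To compute FOLLOW(S), find every occurrence of S on a right-hand side N → α S β: add FIRST(β) \ {ε}, and if β is empty or nullable also add FOLLOW(N). Iterate to a fixed point.

In A → ) S b: S is followed by b, add FIRST(b) \ {ε} = { 'b' }
In S → A S ): S is followed by ')', add FIRST(')') \ {ε} = { ')' }

Taking the union: FOLLOW(S) = { ')', 'b' }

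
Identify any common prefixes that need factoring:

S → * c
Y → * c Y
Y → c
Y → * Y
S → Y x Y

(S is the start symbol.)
Left-factoring is needed when two productions for the same non-terminal
share a common prefix on the right-hand side.

Productions for S:
  S → * c
  S → Y x Y
Productions for Y:
  Y → * c Y
  Y → c
  Y → * Y

Found common prefix '*' in productions for Y

Answer: Yes, Y has productions with common prefix '*'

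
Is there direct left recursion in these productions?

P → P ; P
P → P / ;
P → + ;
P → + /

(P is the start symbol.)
P → P ; P: LEFT RECURSIVE (starts with P)
P → P / ;: LEFT RECURSIVE (starts with P)
P → + ;: starts with '+'
P → + /: starts with '+'

The grammar has direct left recursion on: P.

Answer: Yes, P is left-recursive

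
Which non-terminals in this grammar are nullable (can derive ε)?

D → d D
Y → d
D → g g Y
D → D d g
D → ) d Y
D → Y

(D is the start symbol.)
A non-terminal is nullable if it can derive ε (the empty string): either it has an ε-production, or it has a production whose right-hand side consists entirely of nullable non-terminals.

There are no ε-productions, so no non-terminal can derive ε.
No non-terminals are nullable.

Answer: None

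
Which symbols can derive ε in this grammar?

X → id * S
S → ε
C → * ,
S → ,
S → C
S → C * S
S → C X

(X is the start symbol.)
{ 'S' }

ε-productions: S → ε
So S is immediately nullable.
No further non-terminal can be added: every production for the remaining non-terminals contains a terminal or a non-nullable non-terminal.
Nullable = { 'S' }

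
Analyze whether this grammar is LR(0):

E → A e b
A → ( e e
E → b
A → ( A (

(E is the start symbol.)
Yes, the grammar is LR(0)

A grammar is LR(0) if no state in the canonical LR(0) collection has:
  - both a shift item (dot before a terminal) and a complete item (shift-reduce conflict), or
  - two or more complete items (reduce-reduce conflict; the accept item [E' → E .] counts as a complete item here).

Augment with E' → E and build the canonical LR(0) collection (I0 = CLOSURE({[E' → . E]}), then GOTO on every symbol after a dot until no new states appear). It has 11 states:
  I0: { [A → . ( A (], [A → . ( e e], [E → . A e b], [E → . b], [E' → . E] }  — shift
  I1: { [A → ( . A (], [A → ( . e e], [A → . ( A (], [A → . ( e e] }  — shift
  I2: { [E → A . e b] }  — shift
  I3: { [E' → E .] }  — accept
  I4: { [E → b .] }  — reduce
  I5: { [E → A e . b] }  — shift
  I6: { [E → A e b .] }  — reduce
  I7: { [A → ( A . (] }  — shift
  I8: { [A → ( e . e] }  — shift
  I9: { [A → ( e e .] }  — reduce
  I10: { [A → ( A ( .] }  — reduce

Every state is either a pure shift/goto state or contains exactly one complete item and nothing to shift — no conflicts. The grammar is LR(0).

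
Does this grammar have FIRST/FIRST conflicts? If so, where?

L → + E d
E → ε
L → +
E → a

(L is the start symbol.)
A FIRST/FIRST conflict occurs when two productions N → α and N → β for the same non-terminal have FIRST(α) ∩ FIRST(β) ≠ ∅ (with ε ∈ FIRST of a nullable right-hand side, so two nullable alternatives also conflict).

Productions for L:
  L → + E d: FIRST = { '+' }
  L → +: FIRST = { '+' }
Productions for E:
  E → ε: FIRST = { ε }
  E → a: FIRST = { 'a' }

Conflict for L: L → + E d and L → +
  Overlap: { '+' }

Answer: Yes. L → '+' E d / L → '+' on { '+' }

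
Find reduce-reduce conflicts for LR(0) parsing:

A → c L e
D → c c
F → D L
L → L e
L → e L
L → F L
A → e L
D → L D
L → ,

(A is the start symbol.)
A reduce-reduce conflict occurs when an LR(0) state has two complete items [A → α .] and [B → β .] — both call for a reduction, and with no lookahead the parser cannot choose between them.

Augment with A' → A and build the canonical LR(0) collection (I0 = CLOSURE({[A' → . A]}), then GOTO on every symbol after a dot until no new states appear). It has 19 states:
  I0: { [A → . c L e], [A → . e L], [A' → . A] }  — shift
  I1: { [A' → A .] }  — accept
  I2: { [A → c . L e], [D → . L D], [D → . c c], [F → . D L], [L → . ,], [L → . F L], [L → . L e], [L → . e L] }  — shift
  I3: { [A → e . L], [D → . L D], [D → . c c], [F → . D L], [L → . ,], [L → . F L], [L → . L e], [L → . e L] }  — shift
  I4: { [L → , .] }  — reduce
  I5: { [D → . L D], [D → . c c], [F → . D L], [F → D . L], [L → . ,], [L → . F L], [L → . L e], [L → . e L] }  — shift
  I6: { [D → . L D], [D → . c c], [F → . D L], [L → . ,], [L → . F L], [L → . L e], [L → . e L], [L → F . L] }  — shift
  I7: { [A → e L .], [D → . L D], [D → . c c], [D → L . D], [F → . D L], [L → . ,], [L → . F L], [L → . L e], [L → . e L], [L → L . e] }  — shift, reduce
  I8: { [D → c . c] }  — shift
  I9: { [D → . L D], [D → . c c], [F → . D L], [L → . ,], [L → . F L], [L → . L e], [L → . e L], [L → e . L] }  — shift
  I10: { [D → . L D], [D → . c c], [D → L . D], [F → . D L], [L → . ,], [L → . F L], [L → . L e], [L → . e L], [L → L . e], [L → e L .] }  — shift, reduce
  I11: { [D → . L D], [D → . c c], [D → L D .], [F → . D L], [F → D . L], [L → . ,], [L → . F L], [L → . L e], [L → . e L] }  — shift, reduce
  I12: { [D → . L D], [D → . c c], [D → L . D], [F → . D L], [L → . ,], [L → . F L], [L → . L e], [L → . e L], [L → L . e] }  — shift
  I13: { [D → . L D], [D → . c c], [F → . D L], [L → . ,], [L → . F L], [L → . L e], [L → . e L], [L → L e .], [L → e . L] }  — shift, reduce
  I14: { [D → . L D], [D → . c c], [D → L . D], [F → . D L], [F → D L .], [L → . ,], [L → . F L], [L → . L e], [L → . e L], [L → L . e] }  — shift, reduce
  I15: { [D → c c .] }  — reduce
  I16: { [D → . L D], [D → . c c], [D → L . D], [F → . D L], [L → . ,], [L → . F L], [L → . L e], [L → . e L], [L → F L .], [L → L . e] }  — shift, reduce
  I17: { [A → c L . e], [D → . L D], [D → . c c], [D → L . D], [F → . D L], [L → . ,], [L → . F L], [L → . L e], [L → . e L], [L → L . e] }  — shift
  I18: { [A → c L e .], [D → . L D], [D → . c c], [F → . D L], [L → . ,], [L → . F L], [L → . L e], [L → . e L], [L → L e .], [L → e . L] }  — shift, 2 reduces

I18 contains complete items [A → c L e .], [L → L e .] — reduce-reduce conflict.

Answer: Yes — I18: [A → c L e .] vs [L → L e .]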